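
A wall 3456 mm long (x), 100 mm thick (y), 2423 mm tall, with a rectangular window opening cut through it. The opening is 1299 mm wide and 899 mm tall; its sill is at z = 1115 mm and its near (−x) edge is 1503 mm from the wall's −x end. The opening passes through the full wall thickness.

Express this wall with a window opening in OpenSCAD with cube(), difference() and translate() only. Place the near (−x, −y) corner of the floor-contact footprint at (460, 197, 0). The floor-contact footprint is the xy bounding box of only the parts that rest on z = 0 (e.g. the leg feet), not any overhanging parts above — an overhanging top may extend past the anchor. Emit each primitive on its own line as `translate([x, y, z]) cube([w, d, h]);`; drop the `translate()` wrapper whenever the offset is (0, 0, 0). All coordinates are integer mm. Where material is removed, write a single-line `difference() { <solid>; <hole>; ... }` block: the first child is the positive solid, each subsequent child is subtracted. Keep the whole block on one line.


difference() { translate([460, 197, 0]) cube([3456, 100, 2423]); translate([1963, 197, 1115]) cube([1299, 100, 899]); }


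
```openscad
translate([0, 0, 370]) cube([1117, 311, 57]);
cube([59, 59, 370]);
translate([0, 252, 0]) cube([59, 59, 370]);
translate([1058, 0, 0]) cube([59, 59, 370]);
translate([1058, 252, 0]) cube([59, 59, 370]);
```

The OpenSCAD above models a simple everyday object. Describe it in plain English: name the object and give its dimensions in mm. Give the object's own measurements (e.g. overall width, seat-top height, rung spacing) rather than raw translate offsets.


A long wooden bench with a 1117 mm (x) × 311 mm (y) seat, 57 mm thick, its top surface 427 mm above the floor. Four 59 mm square legs at the seat corners, flush with the edges, run from z = 0 to the seat underside.


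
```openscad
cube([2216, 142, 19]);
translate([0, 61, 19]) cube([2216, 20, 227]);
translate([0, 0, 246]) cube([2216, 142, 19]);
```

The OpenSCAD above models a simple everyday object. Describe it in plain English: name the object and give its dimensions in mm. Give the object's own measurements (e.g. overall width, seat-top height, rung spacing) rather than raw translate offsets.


An I-beam lying along x, 2216 mm long. Overall section height 265 mm. Two flanges 142 mm wide (y) and 19 mm thick, one on the floor and one at the top; a web 20 mm thick runs between them, centred on the flange width.


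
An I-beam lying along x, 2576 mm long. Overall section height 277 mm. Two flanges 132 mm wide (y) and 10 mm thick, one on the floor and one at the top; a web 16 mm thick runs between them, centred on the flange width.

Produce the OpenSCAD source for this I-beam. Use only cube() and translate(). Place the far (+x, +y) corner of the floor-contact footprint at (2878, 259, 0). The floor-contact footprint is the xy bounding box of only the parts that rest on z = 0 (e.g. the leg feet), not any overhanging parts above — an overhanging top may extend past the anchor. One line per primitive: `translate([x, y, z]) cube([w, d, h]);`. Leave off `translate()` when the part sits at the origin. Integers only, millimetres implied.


translate([302, 127, 0]) cube([2576, 132, 10]);
translate([302, 185, 10]) cube([2576, 16, 257]);
translate([302, 127, 267]) cube([2576, 132, 10]);


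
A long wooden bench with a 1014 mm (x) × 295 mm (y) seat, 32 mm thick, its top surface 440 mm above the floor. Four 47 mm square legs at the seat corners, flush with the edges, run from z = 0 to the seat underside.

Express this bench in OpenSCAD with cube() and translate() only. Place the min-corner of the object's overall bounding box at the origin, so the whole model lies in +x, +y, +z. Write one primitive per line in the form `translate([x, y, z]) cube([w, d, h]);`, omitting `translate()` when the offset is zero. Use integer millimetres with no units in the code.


translate([0, 0, 408]) cube([1014, 295, 32]);
cube([47, 47, 408]);
translate([0, 248, 0]) cube([47, 47, 408]);
translate([967, 0, 0]) cube([47, 47, 408]);
translate([967, 248, 0]) cube([47, 47, 408]);


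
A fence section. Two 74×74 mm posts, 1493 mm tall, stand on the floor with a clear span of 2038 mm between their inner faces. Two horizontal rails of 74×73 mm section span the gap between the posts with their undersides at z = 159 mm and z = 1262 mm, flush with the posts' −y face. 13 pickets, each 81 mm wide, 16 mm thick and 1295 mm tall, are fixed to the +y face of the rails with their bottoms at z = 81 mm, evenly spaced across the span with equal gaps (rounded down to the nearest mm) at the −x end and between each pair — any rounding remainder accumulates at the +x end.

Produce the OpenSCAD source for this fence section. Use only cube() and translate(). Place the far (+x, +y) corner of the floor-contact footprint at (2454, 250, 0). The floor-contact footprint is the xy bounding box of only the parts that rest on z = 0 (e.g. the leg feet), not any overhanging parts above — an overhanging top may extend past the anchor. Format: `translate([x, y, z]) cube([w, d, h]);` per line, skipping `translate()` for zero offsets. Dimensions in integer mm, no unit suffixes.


translate([268, 176, 0]) cube([74, 74, 1493]);
translate([2380, 176, 0]) cube([74, 74, 1493]);
translate([342, 176, 159]) cube([2038, 74, 73]);
translate([342, 176, 1262]) cube([2038, 74, 73]);
translate([412, 250, 81]) cube([81, 16, 1295]);
translate([563, 250, 81]) cube([81, 16, 1295]);
translate([714, 250, 81]) cube([81, 16, 1295]);
translate([865, 250, 81]) cube([81, 16, 1295]);
translate([1016, 250, 81]) cube([81, 16, 1295]);
translate([1167, 250, 81]) cube([81, 16, 1295]);
translate([1318, 250, 81]) cube([81, 16, 1295]);
translate([1469, 250, 81]) cube([81, 16, 1295]);
translate([1620, 250, 81]) cube([81, 16, 1295]);
translate([1771, 250, 81]) cube([81, 16, 1295]);
translate([1922, 250, 81]) cube([81, 16, 1295]);
translate([2073, 250, 81]) cube([81, 16, 1295]);
translate([2224, 250, 81]) cube([81, 16, 1295]);


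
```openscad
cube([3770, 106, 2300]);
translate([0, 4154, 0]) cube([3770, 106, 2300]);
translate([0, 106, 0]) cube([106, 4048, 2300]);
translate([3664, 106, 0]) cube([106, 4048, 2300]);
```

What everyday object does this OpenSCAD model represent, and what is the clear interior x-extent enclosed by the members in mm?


A house (or room) frame. The interior width is 3558 mm.

Four 2300 mm walls enclosing a rectangle with no floor or roof — a room or house frame. Outside width is 3770 mm and wall thickness is 106 mm, so the interior width is 3770 − 2 × 106 = 3558 mm.


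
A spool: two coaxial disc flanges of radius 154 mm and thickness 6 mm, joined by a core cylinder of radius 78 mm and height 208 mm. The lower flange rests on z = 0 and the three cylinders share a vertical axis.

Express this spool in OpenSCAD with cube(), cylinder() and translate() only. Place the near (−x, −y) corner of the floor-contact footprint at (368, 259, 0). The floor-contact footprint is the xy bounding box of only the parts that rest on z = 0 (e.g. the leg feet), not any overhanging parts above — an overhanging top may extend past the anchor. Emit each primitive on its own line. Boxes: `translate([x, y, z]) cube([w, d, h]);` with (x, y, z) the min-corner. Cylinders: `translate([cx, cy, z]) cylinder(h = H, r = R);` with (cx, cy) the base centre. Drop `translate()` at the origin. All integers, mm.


translate([522, 413, 0]) cylinder(h = 6, r = 154);
translate([522, 413, 6]) cylinder(h = 208, r = 78);
translate([522, 413, 214]) cylinder(h = 6, r = 154);


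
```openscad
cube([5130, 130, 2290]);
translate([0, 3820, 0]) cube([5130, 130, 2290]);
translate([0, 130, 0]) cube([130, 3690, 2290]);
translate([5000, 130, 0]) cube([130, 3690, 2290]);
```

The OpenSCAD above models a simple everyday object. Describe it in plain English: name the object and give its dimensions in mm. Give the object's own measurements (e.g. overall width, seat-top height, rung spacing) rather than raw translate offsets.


The wall frame of a small rectangular building: four walls, each 2290 mm tall and 130 mm thick, enclosing a footprint 5130 mm (x) by 3950 mm (y) outside-to-outside, with no floor or roof. The front and back walls (the −y and +y sides) span the full width; the two side walls fit between them.


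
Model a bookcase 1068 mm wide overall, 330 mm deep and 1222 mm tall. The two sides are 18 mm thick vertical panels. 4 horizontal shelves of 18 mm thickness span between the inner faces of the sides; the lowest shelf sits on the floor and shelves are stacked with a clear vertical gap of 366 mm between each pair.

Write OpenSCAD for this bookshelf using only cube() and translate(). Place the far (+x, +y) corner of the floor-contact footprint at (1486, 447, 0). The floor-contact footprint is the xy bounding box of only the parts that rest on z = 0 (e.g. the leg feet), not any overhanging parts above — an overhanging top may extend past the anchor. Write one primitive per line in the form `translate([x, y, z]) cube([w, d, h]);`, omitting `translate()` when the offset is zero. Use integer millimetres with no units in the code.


translate([418, 117, 0]) cube([18, 330, 1222]);
translate([1468, 117, 0]) cube([18, 330, 1222]);
translate([436, 117, 0]) cube([1032, 330, 18]);
translate([436, 117, 384]) cube([1032, 330, 18]);
translate([436, 117, 768]) cube([1032, 330, 18]);
translate([436, 117, 1152]) cube([1032, 330, 18]);


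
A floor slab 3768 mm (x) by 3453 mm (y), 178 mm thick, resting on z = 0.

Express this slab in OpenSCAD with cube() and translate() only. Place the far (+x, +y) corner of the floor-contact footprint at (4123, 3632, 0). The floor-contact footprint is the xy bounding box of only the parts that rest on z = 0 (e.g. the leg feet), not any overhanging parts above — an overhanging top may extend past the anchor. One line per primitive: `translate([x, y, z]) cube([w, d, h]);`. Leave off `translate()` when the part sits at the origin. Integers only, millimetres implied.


translate([355, 179, 0]) cube([3768, 3453, 178]);


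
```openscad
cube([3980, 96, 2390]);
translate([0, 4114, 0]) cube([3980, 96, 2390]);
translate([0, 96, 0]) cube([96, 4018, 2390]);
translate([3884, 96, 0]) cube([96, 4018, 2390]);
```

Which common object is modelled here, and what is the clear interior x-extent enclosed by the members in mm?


A house (or room) frame. The interior width is 3788 mm.

Four 2390 mm walls enclosing a rectangle with no floor or roof — a room or house frame. Outside width is 3980 mm and wall thickness is 96 mm, so the interior width is 3980 − 2 × 96 = 3788 mm.


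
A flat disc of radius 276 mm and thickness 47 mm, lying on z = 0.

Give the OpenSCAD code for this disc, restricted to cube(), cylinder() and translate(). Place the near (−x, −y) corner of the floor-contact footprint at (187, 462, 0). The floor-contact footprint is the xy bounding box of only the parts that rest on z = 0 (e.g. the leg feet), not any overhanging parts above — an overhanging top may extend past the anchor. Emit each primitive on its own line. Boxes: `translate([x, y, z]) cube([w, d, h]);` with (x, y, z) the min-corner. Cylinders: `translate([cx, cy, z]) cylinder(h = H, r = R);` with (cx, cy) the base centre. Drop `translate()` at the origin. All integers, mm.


translate([463, 738, 0]) cylinder(h = 47, r = 276);


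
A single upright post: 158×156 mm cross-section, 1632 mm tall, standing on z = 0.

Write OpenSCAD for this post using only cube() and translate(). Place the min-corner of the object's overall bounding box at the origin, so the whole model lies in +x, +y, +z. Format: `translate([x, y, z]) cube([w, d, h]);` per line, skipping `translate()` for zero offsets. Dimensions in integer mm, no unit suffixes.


cube([158, 156, 1632]);


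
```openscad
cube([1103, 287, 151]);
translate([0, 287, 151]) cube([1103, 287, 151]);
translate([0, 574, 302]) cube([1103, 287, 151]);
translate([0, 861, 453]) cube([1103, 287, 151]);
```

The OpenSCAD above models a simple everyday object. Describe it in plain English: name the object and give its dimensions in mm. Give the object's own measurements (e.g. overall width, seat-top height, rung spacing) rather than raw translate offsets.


A straight staircase of 4 solid steps. Each step is 1103 mm wide (x), 287 mm deep (y, the going) and 151 mm tall (the rise). The first step rests on the floor; each subsequent step sits one going further in +y and one rise higher in +z, directly behind and above the previous step with no overlap.


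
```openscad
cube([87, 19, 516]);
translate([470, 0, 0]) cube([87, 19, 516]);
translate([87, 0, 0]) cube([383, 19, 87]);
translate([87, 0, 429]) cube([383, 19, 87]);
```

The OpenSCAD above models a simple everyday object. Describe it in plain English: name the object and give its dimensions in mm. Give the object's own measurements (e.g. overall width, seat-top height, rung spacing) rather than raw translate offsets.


A rectangular picture frame lying in the x–z plane (depth along y). The opening is 383 mm wide (x) by 342 mm tall (z), surrounded by a border 87 mm wide on all four sides. The frame is 19 mm deep and is made of two full-height vertical stiles with two horizontal rails fitted between them.


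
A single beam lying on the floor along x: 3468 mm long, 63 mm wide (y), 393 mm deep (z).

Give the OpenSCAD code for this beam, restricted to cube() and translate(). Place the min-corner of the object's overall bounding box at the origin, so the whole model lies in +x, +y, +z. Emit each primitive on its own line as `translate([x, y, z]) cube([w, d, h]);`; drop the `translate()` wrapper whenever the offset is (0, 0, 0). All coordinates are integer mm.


cube([3468, 63, 393]);


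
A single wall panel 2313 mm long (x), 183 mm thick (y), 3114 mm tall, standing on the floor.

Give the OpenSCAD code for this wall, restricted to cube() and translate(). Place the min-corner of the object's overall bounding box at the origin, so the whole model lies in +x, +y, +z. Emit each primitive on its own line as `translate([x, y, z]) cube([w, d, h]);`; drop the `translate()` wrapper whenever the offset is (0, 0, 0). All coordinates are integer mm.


cube([2313, 183, 3114]);


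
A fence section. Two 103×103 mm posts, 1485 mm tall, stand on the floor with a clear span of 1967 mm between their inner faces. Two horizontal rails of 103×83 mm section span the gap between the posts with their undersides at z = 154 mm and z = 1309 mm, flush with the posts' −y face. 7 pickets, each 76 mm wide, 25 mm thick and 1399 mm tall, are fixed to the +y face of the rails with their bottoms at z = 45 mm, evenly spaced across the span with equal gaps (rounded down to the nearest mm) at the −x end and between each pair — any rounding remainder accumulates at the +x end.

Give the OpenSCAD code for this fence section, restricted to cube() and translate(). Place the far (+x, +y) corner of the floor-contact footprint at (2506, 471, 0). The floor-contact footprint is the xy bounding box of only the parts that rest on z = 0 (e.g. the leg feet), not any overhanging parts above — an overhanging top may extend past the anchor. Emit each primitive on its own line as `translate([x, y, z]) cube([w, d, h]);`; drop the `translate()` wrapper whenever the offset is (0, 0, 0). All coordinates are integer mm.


translate([333, 368, 0]) cube([103, 103, 1485]);
translate([2403, 368, 0]) cube([103, 103, 1485]);
translate([436, 368, 154]) cube([1967, 103, 83]);
translate([436, 368, 1309]) cube([1967, 103, 83]);
translate([615, 471, 45]) cube([76, 25, 1399]);
translate([870, 471, 45]) cube([76, 25, 1399]);
translate([1125, 471, 45]) cube([76, 25, 1399]);
translate([1380, 471, 45]) cube([76, 25, 1399]);
translate([1635, 471, 45]) cube([76, 25, 1399]);
translate([1890, 471, 45]) cube([76, 25, 1399]);
translate([2145, 471, 45]) cube([76, 25, 1399]);


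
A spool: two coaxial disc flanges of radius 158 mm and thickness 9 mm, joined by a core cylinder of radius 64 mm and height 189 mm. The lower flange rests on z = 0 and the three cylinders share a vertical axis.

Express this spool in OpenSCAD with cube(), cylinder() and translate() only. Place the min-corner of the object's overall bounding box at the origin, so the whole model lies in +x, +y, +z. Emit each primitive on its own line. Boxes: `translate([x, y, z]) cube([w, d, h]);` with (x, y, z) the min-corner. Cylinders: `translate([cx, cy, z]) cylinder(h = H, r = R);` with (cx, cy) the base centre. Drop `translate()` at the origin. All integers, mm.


translate([158, 158, 0]) cylinder(h = 9, r = 158);
translate([158, 158, 9]) cylinder(h = 189, r = 64);
translate([158, 158, 198]) cylinder(h = 9, r = 158);


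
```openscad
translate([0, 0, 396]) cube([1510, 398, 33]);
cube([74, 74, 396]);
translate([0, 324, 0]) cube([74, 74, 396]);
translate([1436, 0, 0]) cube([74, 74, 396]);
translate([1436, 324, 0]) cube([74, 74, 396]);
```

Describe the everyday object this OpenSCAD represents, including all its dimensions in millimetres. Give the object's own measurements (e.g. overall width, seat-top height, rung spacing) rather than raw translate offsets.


A bench: a 1510×398 mm seat slab, 33 mm thick, top at z = 429 mm, on four 74×74 mm square legs flush with the seat corners and standing on z = 0.


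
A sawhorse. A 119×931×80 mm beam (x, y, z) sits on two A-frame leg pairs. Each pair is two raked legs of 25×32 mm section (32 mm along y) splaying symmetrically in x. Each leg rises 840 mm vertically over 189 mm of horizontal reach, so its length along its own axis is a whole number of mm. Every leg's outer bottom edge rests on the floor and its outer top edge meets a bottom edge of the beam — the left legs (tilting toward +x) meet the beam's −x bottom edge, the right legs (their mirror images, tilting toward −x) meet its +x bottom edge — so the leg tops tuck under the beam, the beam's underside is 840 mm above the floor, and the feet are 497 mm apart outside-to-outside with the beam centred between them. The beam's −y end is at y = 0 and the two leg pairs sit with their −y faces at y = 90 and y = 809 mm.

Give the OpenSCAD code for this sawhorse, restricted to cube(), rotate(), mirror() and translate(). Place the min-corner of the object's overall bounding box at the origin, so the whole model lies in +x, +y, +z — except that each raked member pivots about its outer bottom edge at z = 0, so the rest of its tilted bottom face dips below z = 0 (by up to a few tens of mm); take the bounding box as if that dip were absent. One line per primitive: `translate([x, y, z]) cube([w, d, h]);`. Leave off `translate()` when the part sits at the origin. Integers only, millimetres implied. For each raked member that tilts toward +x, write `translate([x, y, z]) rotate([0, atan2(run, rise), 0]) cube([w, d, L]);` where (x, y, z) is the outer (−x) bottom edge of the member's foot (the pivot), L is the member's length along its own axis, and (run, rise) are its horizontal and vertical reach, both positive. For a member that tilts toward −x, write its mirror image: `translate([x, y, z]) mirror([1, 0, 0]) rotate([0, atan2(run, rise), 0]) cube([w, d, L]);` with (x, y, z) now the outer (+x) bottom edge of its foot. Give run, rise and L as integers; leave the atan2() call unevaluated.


translate([189, 0, 840]) cube([119, 931, 80]);
translate([0, 90, 0]) rotate([0, atan2(189, 840), 0]) cube([25, 32, 861]);
translate([497, 90, 0]) mirror([1, 0, 0]) rotate([0, atan2(189, 840), 0]) cube([25, 32, 861]);
translate([0, 809, 0]) rotate([0, atan2(189, 840), 0]) cube([25, 32, 861]);
translate([497, 809, 0]) mirror([1, 0, 0]) rotate([0, atan2(189, 840), 0]) cube([25, 32, 861]);


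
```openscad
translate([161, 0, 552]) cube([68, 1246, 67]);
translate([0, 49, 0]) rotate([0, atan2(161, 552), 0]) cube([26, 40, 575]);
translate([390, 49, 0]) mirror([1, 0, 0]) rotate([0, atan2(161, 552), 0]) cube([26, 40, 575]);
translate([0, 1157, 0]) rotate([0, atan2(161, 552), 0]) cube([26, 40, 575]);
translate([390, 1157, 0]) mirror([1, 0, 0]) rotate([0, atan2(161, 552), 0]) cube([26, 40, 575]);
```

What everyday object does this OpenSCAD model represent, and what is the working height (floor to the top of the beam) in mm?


A sawhorse. The overall height is 619 mm.

A beam across two mirrored pairs of raked legs — a sawhorse. The beam's underside is at z = 552 (matching the legs' vertical rise in atan2(161, 552)) and the beam is 67 mm tall, so its top is at 552 + 67 = 619 mm. The raked legs top out at the beam's underside, so that is the highest point.


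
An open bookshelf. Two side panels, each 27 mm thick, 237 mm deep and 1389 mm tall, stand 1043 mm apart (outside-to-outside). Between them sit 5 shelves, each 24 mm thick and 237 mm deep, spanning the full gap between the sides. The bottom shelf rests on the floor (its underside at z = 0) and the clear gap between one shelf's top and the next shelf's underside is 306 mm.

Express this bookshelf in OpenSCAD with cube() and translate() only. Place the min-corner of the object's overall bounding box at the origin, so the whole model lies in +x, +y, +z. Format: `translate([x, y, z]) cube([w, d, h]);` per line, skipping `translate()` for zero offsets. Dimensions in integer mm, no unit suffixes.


cube([27, 237, 1389]);
translate([1016, 0, 0]) cube([27, 237, 1389]);
translate([27, 0, 0]) cube([989, 237, 24]);
translate([27, 0, 330]) cube([989, 237, 24]);
translate([27, 0, 660]) cube([989, 237, 24]);
translate([27, 0, 990]) cube([989, 237, 24]);
translate([27, 0, 1320]) cube([989, 237, 24]);


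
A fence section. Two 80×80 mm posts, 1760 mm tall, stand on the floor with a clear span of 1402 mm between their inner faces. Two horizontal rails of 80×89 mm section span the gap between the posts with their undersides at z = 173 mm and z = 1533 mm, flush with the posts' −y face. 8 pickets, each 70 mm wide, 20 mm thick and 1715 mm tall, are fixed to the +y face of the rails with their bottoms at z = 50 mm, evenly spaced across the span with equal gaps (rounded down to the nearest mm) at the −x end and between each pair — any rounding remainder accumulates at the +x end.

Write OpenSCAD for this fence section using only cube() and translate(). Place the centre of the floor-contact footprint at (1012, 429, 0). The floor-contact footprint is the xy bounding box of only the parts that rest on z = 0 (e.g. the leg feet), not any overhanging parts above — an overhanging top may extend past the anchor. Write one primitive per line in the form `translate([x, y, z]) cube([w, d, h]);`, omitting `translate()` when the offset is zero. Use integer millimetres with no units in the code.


translate([231, 389, 0]) cube([80, 80, 1760]);
translate([1713, 389, 0]) cube([80, 80, 1760]);
translate([311, 389, 173]) cube([1402, 80, 89]);
translate([311, 389, 1533]) cube([1402, 80, 89]);
translate([404, 469, 50]) cube([70, 20, 1715]);
translate([567, 469, 50]) cube([70, 20, 1715]);
translate([730, 469, 50]) cube([70, 20, 1715]);
translate([893, 469, 50]) cube([70, 20, 1715]);
translate([1056, 469, 50]) cube([70, 20, 1715]);
translate([1219, 469, 50]) cube([70, 20, 1715]);
translate([1382, 469, 50]) cube([70, 20, 1715]);
translate([1545, 469, 50]) cube([70, 20, 1715]);


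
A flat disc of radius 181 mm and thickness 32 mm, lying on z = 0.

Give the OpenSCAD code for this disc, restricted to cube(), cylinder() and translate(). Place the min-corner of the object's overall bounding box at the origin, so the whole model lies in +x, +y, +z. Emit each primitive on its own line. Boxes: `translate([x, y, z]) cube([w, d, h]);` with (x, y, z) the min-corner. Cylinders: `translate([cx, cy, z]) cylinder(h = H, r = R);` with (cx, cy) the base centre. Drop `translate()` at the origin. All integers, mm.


translate([181, 181, 0]) cylinder(h = 32, r = 181);


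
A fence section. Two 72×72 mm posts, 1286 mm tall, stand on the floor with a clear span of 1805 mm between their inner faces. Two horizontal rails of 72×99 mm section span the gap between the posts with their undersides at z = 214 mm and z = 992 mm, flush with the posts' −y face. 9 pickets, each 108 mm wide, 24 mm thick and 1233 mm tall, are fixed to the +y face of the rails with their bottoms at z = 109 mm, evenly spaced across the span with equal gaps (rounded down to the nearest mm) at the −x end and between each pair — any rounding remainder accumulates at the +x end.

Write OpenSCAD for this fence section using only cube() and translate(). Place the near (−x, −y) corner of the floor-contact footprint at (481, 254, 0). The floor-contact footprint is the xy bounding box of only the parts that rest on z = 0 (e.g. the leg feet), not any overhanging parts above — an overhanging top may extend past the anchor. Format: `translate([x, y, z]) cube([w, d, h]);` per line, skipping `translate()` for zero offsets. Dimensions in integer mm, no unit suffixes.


translate([481, 254, 0]) cube([72, 72, 1286]);
translate([2358, 254, 0]) cube([72, 72, 1286]);
translate([553, 254, 214]) cube([1805, 72, 99]);
translate([553, 254, 992]) cube([1805, 72, 99]);
translate([636, 326, 109]) cube([108, 24, 1233]);
translate([827, 326, 109]) cube([108, 24, 1233]);
translate([1018, 326, 109]) cube([108, 24, 1233]);
translate([1209, 326, 109]) cube([108, 24, 1233]);
translate([1400, 326, 109]) cube([108, 24, 1233]);
translate([1591, 326, 109]) cube([108, 24, 1233]);
translate([1782, 326, 109]) cube([108, 24, 1233]);
translate([1973, 326, 109]) cube([108, 24, 1233]);
translate([2164, 326, 109]) cube([108, 24, 1233]);


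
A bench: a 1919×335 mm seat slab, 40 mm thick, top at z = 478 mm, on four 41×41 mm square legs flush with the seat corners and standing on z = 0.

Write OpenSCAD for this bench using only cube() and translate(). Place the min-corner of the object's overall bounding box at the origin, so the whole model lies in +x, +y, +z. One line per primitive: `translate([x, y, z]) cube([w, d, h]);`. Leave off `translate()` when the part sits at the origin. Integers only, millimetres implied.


translate([0, 0, 438]) cube([1919, 335, 40]);
cube([41, 41, 438]);
translate([0, 294, 0]) cube([41, 41, 438]);
translate([1878, 0, 0]) cube([41, 41, 438]);
translate([1878, 294, 0]) cube([41, 41, 438]);


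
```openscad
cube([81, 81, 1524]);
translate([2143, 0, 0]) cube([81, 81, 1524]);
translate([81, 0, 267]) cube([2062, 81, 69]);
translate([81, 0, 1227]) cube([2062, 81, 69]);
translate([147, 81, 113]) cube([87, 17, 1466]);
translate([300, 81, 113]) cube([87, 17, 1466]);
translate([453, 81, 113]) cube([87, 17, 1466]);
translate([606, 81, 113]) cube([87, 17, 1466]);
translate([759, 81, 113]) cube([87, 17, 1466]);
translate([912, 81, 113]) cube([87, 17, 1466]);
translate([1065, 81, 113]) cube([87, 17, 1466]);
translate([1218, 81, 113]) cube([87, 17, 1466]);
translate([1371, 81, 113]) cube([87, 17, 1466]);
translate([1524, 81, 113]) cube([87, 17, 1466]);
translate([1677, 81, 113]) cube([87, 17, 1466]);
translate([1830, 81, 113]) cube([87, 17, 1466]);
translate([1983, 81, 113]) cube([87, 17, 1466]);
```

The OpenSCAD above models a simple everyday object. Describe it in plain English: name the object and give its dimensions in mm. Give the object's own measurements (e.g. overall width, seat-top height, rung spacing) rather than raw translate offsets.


A fence section. Two 81×81 mm posts, 1524 mm tall, stand on the floor with a clear span of 2062 mm between their inner faces. Two horizontal rails of 81×69 mm section span the gap between the posts with their undersides at z = 267 mm and z = 1227 mm, flush with the posts' −y face. 13 pickets, each 87 mm wide, 17 mm thick and 1466 mm tall, are fixed to the +y face of the rails with their bottoms at z = 113 mm, spaced across the span with a 66 mm gap after the −x post and between neighbouring pickets, with 73 mm left before the +x post.


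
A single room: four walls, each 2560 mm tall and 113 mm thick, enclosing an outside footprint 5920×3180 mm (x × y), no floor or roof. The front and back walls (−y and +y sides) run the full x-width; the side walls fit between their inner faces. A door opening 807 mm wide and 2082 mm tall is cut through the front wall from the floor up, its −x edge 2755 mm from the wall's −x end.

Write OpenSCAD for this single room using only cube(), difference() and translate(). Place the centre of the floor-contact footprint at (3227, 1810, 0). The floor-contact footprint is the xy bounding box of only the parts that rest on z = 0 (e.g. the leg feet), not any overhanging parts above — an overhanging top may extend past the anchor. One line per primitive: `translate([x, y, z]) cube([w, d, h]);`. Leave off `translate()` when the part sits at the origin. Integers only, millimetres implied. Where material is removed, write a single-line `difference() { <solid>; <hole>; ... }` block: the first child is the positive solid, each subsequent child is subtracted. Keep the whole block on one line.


difference() { translate([267, 220, 0]) cube([5920, 113, 2560]); translate([3022, 220, 0]) cube([807, 113, 2082]); }
translate([267, 3287, 0]) cube([5920, 113, 2560]);
translate([267, 333, 0]) cube([113, 2954, 2560]);
translate([6074, 333, 0]) cube([113, 2954, 2560]);


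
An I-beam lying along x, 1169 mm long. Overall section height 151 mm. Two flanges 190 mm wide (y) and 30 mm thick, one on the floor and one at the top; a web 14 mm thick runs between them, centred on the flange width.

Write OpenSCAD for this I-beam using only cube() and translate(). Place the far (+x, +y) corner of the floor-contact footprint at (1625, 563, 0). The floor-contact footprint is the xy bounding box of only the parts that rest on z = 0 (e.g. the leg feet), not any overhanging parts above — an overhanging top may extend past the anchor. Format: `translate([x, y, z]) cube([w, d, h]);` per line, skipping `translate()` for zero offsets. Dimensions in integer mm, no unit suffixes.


translate([456, 373, 0]) cube([1169, 190, 30]);
translate([456, 461, 30]) cube([1169, 14, 91]);
translate([456, 373, 121]) cube([1169, 190, 30]);


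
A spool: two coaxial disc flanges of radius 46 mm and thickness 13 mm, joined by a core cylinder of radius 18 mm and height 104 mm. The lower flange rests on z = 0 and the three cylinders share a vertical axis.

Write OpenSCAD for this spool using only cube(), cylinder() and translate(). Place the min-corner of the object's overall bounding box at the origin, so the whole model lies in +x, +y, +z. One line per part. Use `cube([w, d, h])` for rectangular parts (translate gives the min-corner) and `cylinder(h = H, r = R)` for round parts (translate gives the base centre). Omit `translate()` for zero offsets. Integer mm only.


translate([46, 46, 0]) cylinder(h = 13, r = 46);
translate([46, 46, 13]) cylinder(h = 104, r = 18);
translate([46, 46, 117]) cylinder(h = 13, r = 46);


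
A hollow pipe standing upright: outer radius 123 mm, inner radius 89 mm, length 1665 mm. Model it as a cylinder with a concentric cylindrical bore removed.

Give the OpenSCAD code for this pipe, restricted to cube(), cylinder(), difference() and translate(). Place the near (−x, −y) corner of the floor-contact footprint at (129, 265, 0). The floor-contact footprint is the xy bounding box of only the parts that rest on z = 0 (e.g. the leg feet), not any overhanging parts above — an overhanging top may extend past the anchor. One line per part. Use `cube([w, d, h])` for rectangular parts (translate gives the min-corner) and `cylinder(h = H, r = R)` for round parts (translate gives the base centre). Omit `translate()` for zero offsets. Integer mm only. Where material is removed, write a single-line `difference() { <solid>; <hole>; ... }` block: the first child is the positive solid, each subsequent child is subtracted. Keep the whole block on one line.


difference() { translate([252, 388, 0]) cylinder(h = 1665, r = 123); translate([252, 388, 0]) cylinder(h = 1665, r = 89); }


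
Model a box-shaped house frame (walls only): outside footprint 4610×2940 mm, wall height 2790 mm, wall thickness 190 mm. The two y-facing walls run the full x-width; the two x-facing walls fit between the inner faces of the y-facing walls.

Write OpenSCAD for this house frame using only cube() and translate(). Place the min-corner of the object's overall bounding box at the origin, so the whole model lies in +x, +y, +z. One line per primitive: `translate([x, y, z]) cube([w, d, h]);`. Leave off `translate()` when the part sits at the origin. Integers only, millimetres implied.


cube([4610, 190, 2790]);
translate([0, 2750, 0]) cube([4610, 190, 2790]);
translate([0, 190, 0]) cube([190, 2560, 2790]);
translate([4420, 190, 0]) cube([190, 2560, 2790]);


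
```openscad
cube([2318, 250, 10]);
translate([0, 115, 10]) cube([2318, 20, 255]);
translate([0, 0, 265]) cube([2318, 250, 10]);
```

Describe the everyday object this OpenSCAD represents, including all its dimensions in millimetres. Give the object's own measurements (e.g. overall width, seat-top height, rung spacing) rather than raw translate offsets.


An I-beam lying along x, 2318 mm long. Overall section height 275 mm. Two flanges 250 mm wide (y) and 10 mm thick, one on the floor and one at the top; a web 20 mm thick runs between them, centred on the flange width.


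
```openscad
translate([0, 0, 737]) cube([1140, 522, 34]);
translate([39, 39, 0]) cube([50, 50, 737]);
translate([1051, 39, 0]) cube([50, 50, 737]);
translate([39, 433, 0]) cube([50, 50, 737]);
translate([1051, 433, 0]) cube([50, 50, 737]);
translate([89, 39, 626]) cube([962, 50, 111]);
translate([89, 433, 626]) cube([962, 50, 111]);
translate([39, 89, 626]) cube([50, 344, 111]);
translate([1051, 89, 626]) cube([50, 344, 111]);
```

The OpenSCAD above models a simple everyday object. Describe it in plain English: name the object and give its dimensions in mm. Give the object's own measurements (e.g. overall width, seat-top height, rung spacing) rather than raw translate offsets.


A table: top 1140 mm (x) × 522 mm (y), 34 mm thick, upper face at z = 771 mm, on four 50×50 mm square legs, each inset 39 mm from the nearest pair of top edges from z = 0 to the bottom of the top. Four apron rails, 50 mm thick and 111 mm tall, run between adjacent legs with their top edges flush with the underside of the top and their outer faces flush with the legs' outer faces.


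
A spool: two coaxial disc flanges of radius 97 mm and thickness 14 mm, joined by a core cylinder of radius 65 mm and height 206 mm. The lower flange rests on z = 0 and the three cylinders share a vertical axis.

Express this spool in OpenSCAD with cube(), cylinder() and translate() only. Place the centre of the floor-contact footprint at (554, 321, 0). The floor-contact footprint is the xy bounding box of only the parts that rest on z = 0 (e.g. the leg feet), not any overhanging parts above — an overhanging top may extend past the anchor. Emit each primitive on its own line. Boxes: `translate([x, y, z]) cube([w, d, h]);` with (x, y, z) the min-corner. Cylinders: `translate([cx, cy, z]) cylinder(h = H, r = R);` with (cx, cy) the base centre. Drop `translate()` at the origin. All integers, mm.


translate([554, 321, 0]) cylinder(h = 14, r = 97);
translate([554, 321, 14]) cylinder(h = 206, r = 65);
translate([554, 321, 220]) cylinder(h = 14, r = 97);


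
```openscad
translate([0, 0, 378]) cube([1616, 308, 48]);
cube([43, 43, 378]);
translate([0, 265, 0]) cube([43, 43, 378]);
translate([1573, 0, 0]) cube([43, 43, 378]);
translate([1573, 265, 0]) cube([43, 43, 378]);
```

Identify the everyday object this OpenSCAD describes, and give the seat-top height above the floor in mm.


A bench. The seat-top height is 426 mm.

A long slab on four corner posts — a bench. The slab sits at z = 378 with thickness 48, so the top is 378 + 48 = 426 mm.


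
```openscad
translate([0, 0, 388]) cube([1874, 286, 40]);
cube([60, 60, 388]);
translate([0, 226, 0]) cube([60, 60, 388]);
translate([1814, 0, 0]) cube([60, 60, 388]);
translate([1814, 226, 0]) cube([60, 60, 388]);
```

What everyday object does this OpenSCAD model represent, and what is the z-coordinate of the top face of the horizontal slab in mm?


A bench. The seat-top height is 428 mm.

A long slab on four corner posts — a bench. The slab sits at z = 388 with thickness 40, so the top is 388 + 40 = 428 mm.


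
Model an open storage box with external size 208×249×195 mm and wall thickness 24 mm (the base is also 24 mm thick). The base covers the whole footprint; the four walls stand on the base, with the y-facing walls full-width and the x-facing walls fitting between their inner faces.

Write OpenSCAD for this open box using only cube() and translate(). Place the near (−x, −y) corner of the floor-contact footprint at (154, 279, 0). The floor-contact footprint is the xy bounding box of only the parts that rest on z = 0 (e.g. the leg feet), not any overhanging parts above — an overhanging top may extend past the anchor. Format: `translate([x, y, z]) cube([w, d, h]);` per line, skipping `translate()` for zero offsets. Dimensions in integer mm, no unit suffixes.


translate([154, 279, 0]) cube([208, 249, 24]);
translate([154, 279, 24]) cube([208, 24, 171]);
translate([154, 504, 24]) cube([208, 24, 171]);
translate([154, 303, 24]) cube([24, 201, 171]);
translate([338, 303, 24]) cube([24, 201, 171]);


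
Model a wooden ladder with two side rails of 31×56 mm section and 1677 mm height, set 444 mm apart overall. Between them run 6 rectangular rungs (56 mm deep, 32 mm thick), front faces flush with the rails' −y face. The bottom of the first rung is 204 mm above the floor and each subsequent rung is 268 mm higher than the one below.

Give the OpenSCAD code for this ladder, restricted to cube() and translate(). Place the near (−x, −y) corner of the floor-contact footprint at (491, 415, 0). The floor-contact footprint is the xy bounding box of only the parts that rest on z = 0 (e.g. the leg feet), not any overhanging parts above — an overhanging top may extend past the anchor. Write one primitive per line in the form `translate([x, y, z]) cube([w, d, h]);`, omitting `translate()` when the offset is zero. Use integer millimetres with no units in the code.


translate([491, 415, 0]) cube([31, 56, 1677]);
translate([904, 415, 0]) cube([31, 56, 1677]);
translate([522, 415, 204]) cube([382, 56, 32]);
translate([522, 415, 472]) cube([382, 56, 32]);
translate([522, 415, 740]) cube([382, 56, 32]);
translate([522, 415, 1008]) cube([382, 56, 32]);
translate([522, 415, 1276]) cube([382, 56, 32]);
translate([522, 415, 1544]) cube([382, 56, 32]);


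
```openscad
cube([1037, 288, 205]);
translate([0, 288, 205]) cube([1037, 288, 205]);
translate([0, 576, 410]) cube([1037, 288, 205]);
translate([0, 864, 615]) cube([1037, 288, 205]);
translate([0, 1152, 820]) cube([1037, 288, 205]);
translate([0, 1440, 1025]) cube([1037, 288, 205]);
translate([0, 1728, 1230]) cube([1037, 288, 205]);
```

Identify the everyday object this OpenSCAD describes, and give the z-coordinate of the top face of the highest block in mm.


A staircase. The total rise is 1435 mm.

7 identical blocks, each offset up and back from the previous — a staircase. Each step is 205 mm tall and there are 7 of them, so the total rise is 7 × 205 = 1435 mm.


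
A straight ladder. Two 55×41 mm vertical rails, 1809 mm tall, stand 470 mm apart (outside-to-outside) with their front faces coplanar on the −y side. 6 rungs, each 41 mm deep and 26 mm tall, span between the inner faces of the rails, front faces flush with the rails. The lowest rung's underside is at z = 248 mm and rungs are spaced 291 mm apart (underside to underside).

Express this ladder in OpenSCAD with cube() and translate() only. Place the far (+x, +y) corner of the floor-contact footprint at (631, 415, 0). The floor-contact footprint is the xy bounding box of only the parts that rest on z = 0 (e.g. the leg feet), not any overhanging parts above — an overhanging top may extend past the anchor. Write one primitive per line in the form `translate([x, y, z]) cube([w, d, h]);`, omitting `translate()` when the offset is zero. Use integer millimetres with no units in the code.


// rung span = 470 - 2*55 = 360
// rung[k] z = 248 + k*291
translate([161, 374, 0]) cube([55, 41, 1809]);
translate([576, 374, 0]) cube([55, 41, 1809]);
translate([216, 374, 248]) cube([360, 41, 26]);
translate([216, 374, 539]) cube([360, 41, 26]);
translate([216, 374, 830]) cube([360, 41, 26]);
translate([216, 374, 1121]) cube([360, 41, 26]);
translate([216, 374, 1412]) cube([360, 41, 26]);
translate([216, 374, 1703]) cube([360, 41, 26]);
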